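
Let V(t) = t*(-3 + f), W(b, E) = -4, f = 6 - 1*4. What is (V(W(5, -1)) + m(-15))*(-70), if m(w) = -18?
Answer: 980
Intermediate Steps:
f = 2 (f = 6 - 4 = 2)
V(t) = -t (V(t) = t*(-3 + 2) = t*(-1) = -t)
(V(W(5, -1)) + m(-15))*(-70) = (-1*(-4) - 18)*(-70) = (4 - 18)*(-70) = -14*(-70) = 980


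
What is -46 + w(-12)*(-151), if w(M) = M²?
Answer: -21790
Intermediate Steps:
-46 + w(-12)*(-151) = -46 + (-12)²*(-151) = -46 + 144*(-151) = -46 - 21744 = -21790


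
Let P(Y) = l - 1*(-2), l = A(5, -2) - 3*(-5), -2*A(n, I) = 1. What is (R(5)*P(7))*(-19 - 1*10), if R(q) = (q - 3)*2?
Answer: -1914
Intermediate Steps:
A(n, I) = -½ (A(n, I) = -½*1 = -½)
l = 29/2 (l = -½ - 3*(-5) = -½ + 15 = 29/2 ≈ 14.500)
P(Y) = 33/2 (P(Y) = 29/2 - 1*(-2) = 29/2 + 2 = 33/2)
R(q) = -6 + 2*q (R(q) = (-3 + q)*2 = -6 + 2*q)
(R(5)*P(7))*(-19 - 1*10) = ((-6 + 2*5)*(33/2))*(-19 - 1*10) = ((-6 + 10)*(33/2))*(-19 - 10) = (4*(33/2))*(-29) = 66*(-29) = -1914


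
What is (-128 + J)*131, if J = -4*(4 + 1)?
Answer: -19388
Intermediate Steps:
J = -20 (J = -4*5 = -20)
(-128 + J)*131 = (-128 - 20)*131 = -148*131 = -19388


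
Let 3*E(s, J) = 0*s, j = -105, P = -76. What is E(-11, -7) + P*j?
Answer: 7980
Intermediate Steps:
E(s, J) = 0 (E(s, J) = (0*s)/3 = (1/3)*0 = 0)
E(-11, -7) + P*j = 0 - 76*(-105) = 0 + 7980 = 7980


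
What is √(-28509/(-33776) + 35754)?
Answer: 3*√283262333227/8444 ≈ 189.09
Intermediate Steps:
√(-28509/(-33776) + 35754) = √(-28509*(-1/33776) + 35754) = √(28509/33776 + 35754) = √(1207655613/33776) = 3*√283262333227/8444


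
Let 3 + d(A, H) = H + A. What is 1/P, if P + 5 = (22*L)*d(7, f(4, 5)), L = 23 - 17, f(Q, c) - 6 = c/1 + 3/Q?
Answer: 1/2074 ≈ 0.00048216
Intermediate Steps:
f(Q, c) = 6 + c + 3/Q (f(Q, c) = 6 + (c/1 + 3/Q) = 6 + (c*1 + 3/Q) = 6 + (c + 3/Q) = 6 + c + 3/Q)
L = 6
d(A, H) = -3 + A + H (d(A, H) = -3 + (H + A) = -3 + (A + H) = -3 + A + H)
P = 2074 (P = -5 + (22*6)*(-3 + 7 + (6 + 5 + 3/4)) = -5 + 132*(-3 + 7 + (6 + 5 + 3*(1/4))) = -5 + 132*(-3 + 7 + (6 + 5 + 3/4)) = -5 + 132*(-3 + 7 + 47/4) = -5 + 132*(63/4) = -5 + 2079 = 2074)
1/P = 1/2074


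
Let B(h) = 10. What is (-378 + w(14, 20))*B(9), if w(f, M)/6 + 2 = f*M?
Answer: 12900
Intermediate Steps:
w(f, M) = -12 + 6*M*f (w(f, M) = -12 + 6*(f*M) = -12 + 6*(M*f) = -12 + 6*M*f)
(-378 + w(14, 20))*B(9) = (-378 + (-12 + 6*20*14))*10 = (-378 + (-12 + 1680))*10 = (-378 + 1668)*10 = 1290*10 = 12900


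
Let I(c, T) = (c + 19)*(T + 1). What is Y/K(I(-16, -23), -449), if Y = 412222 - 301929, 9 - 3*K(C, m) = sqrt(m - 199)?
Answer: 110293/27 + 220586*I*sqrt(2)/27 ≈ 4084.9 + 11554.0*I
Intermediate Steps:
I(c, T) = (1 + T)*(19 + c) (I(c, T) = (19 + c)*(1 + T) = (1 + T)*(19 + c))
K(C, m) = 3 - sqrt(-199 + m)/3 (K(C, m) = 3 - sqrt(m - 199)/3 = 3 - sqrt(-199 + m)/3)
Y = 110293
Y/K(I(-16, -23), -449) = 110293/(3 - sqrt(-199 - 449)/3) = 110293/(3 - 6*I*sqrt(2))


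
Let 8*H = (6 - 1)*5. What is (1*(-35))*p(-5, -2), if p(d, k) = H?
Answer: -875/8 ≈ -109.38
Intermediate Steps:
H = 25/8 (H = ((6 - 1)*5)/8 = (5*5)/8 = (⅛)*25 = 25/8 ≈ 3.1250)
p(d, k) = 25/8
(1*(-35))*p(-5, -2) = (1*(-35))*(25/8) = -35*25/8 = -875/8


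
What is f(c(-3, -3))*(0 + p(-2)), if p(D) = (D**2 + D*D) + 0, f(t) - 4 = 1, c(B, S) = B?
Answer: 40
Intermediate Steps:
f(t) = 5 (f(t) = 4 + 1 = 5)
p(D) = 2*D**2 (p(D) = (D**2 + D**2) + 0 = 2*D**2 + 0 = 2*D**2)
f(c(-3, -3))*(0 + p(-2)) = 5*(0 + 2*(-2)**2) = 5*(0 + 2*4) = 5*(0 + 8) = 5*8 = 40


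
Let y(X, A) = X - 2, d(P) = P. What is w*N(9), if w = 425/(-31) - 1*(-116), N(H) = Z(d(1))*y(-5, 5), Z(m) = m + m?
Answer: -44394/31 ≈ -1432.1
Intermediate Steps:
y(X, A) = -2 + X
Z(m) = 2*m
N(H) = -14 (N(H) = (2*1)*(-2 - 5) = 2*(-7) = -14)
w = 3171/31 (w = 425*(-1/31) + 116 = -425/31 + 116 = 3171/31 ≈ 102.29)
w*N(9) = (3171/31)*(-14) = -44394/31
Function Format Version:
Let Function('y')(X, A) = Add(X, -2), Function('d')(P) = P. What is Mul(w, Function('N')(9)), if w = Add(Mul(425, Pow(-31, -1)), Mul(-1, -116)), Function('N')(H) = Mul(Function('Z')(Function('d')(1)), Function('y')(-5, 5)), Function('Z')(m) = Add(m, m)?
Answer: Rational(-44394, 31) ≈ -1432.1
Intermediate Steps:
Function('y')(X, A) = Add(-2, X)
Function('Z')(m) = Mul(2, m)
Function('N')(H) = -14 (Function('N')(H) = Mul(Mul(2, 1), Add(-2, -5)) = Mul(2, -7) = -14)
w = Rational(3171, 31) (w = Add(Mul(425, Rational(-1, 31)), 116) = Add(Rational(-425, 31), 116) = Rational(3171, 31) ≈ 102.29)
Mul(w, Function('N')(9)) = Mul(Rational(3171, 31), -14) = Rational(-44394, 31)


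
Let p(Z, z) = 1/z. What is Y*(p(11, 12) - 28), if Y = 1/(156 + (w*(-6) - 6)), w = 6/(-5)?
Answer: -1675/9432 ≈ -0.17759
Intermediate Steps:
w = -6/5 (w = 6*(-⅕) = -6/5 ≈ -1.2000)
Y = 5/786 (Y = 1/(156 + (-6/5*(-6) - 6)) = 1/(156 + (36/5 - 6)) = 1/(156 + 6/5) = 1/(786/5) = 5/786 ≈ 0.0063613)
Y*(p(11, 12) - 28) = 5*(1/12 - 28)/786 = (5/786)*(-335/12) = -1675/9432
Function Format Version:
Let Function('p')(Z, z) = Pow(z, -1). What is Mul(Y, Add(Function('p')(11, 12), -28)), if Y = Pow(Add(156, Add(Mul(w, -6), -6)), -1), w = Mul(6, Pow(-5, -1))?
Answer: Rational(-1675, 9432) ≈ -0.17759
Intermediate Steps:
w = Rational(-6, 5) (w = Mul(6, Rational(-1, 5)) = Rational(-6, 5) ≈ -1.2000)
Y = Rational(5, 786) (Y = Pow(Add(156, Add(Mul(Rational(-6, 5), -6), -6)), -1) = Pow(Add(156, Add(Rational(36, 5), -6)), -1) = Pow(Add(156, Rational(6, 5)), -1) = Pow(Rational(786, 5), -1) = Rational(5, 786) ≈ 0.0063613)
Mul(Y, Add(Function('p')(11, 12), -28)) = Mul(Rational(5, 786), Add(Pow(12, -1), -28)) = Mul(Rational(5, 786), Add(Rational(1, 12), -28)) = Mul(Rational(5, 786), Rational(-335, 12)) = Rational(-1675, 9432)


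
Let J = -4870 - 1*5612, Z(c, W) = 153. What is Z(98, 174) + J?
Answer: -10329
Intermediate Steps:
J = -10482 (J = -4870 - 5612 = -10482)
Z(98, 174) + J = 153 - 10482 = -10329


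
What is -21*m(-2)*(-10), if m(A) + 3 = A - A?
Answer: -630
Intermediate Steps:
m(A) = -3 (m(A) = -3 + (A - A) = -3 + 0 = -3)
-21*m(-2)*(-10) = -21*(-3)*(-10) = 63*(-10) = -630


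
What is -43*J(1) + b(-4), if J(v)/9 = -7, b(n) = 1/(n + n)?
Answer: 21671/8 ≈ 2708.9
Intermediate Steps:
b(n) = 1/(2*n)
J(v) = -63 (J(v) = 9*(-7) = -63)
-43*J(1) + b(-4) = -43*(-63) + (1/2)/(-4) = 2709 + (1/2)*(-1/4) = 2709 - 1/8 = 21671/8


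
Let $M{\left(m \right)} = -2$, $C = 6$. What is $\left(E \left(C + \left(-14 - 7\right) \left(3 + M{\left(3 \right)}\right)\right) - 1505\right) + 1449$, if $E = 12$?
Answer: $-236$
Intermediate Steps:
$\left(E \left(C + \left(-14 - 7\right) \left(3 + M{\left(3 \right)}\right)\right) - 1505\right) + 1449 = \left(12 \left(6 + \left(-14 - 7\right) \left(3 - 2\right)\right) - 1505\right) + 1449 = \left(12 \left(6 - 21\right) - 1505\right) + 1449 = \left(12 \left(-15\right) - 1505\right) + 1449 = \left(-180 - 1505\right) + 1449 = -1685 + 1449 = -236$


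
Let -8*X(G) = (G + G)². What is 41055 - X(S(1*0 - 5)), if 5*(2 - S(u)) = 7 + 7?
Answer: 1026383/25 ≈ 41055.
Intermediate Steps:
S(u) = -⅘ (S(u) = 2 - (7 + 7)/5 = 2 - ⅕*14 = 2 - 14/5 = -⅘)
X(G) = -G²/2 (X(G) = -(G + G)²/8 = -4*G²/8 = -G²/2)
41055 - X(S(1*0 - 5)) = 41055 - (-1)*(-⅘)²/2 = 41055 - (-1)*16/(2*25) = 41055 - 1*(-8/25) = 41055 + 8/25 = 1026383/25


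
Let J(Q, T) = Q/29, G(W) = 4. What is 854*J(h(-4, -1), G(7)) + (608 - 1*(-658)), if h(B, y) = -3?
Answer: 34152/29 ≈ 1177.7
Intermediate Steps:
J(Q, T) = Q/29 (J(Q, T) = Q*(1/29) = Q/29)
854*J(h(-4, -1), G(7)) + (608 - 1*(-658)) = 854*((1/29)*(-3)) + (608 - 1*(-658)) = 854*(-3/29) + (608 + 658) = -2562/29 + 1266 = 34152/29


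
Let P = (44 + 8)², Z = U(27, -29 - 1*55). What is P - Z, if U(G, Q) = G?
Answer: 2677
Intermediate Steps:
Z = 27
P = 2704 (P = 52² = 2704)
P - Z = 2704 - 1*27 = 2704 - 27 = 2677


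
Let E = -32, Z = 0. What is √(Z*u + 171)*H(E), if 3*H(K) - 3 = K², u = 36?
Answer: 1027*√19 ≈ 4476.6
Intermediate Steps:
H(K) = 1 + K²/3
√(Z*u + 171)*H(E) = √(0*36 + 171)*(1 + (⅓)*(-32)²) = √(0 + 171)*(1 + (⅓)*1024) = √171*(1 + 1024/3) = (3*√19)*(1027/3) = 1027*√19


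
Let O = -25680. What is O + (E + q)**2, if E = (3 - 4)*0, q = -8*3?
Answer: -25104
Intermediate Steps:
q = -24 (q = -2*12 = -24)
E = 0 (E = -1*0 = 0)
O + (E + q)**2 = -25680 + (0 - 24)**2 = -25680 + (-24)**2 = -25680 + 576 = -25104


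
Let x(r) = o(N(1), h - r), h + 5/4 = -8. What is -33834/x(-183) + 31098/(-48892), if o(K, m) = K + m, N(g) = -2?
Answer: -1106368673/5598134 ≈ -197.63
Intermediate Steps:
h = -37/4 (h = -5/4 - 8 = -37/4 ≈ -9.2500)
x(r) = -45/4 - r (x(r) = -2 + (-37/4 - r) = -45/4 - r)
-33834/x(-183) + 31098/(-48892) = -33834/(-45/4 - 1*(-183)) + 31098/(-48892) = -33834/(-45/4 + 183) + 31098*(-1/48892) = -33834/687/4 - 15549/24446 = -33834*4/687 - 15549/24446 = -45112/229 - 15549/24446 = -1106368673/5598134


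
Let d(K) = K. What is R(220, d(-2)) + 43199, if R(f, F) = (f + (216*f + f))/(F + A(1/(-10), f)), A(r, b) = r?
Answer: 427579/21 ≈ 20361.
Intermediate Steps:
R(f, F) = 218*f/(-⅒ + F) (R(f, F) = (f + (216*f + f))/(F + 1/(-10)) = (f + 217*f)/(F - ⅒) = (218*f)/(-⅒ + F) = 218*f/(-⅒ + F))
R(220, d(-2)) + 43199 = 2180*220/(-1 + 10*(-2)) + 43199 = 2180*220/(-1 - 20) + 43199 = 2180*220/(-21) + 43199 = 2180*220*(-1/21) + 43199 = -479600/21 + 43199 = 427579/21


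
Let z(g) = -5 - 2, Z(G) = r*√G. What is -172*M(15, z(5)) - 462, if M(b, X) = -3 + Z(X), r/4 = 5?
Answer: 54 - 3440*I*√7 ≈ 54.0 - 9101.4*I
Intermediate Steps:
r = 20 (r = 4*5 = 20)
Z(G) = 20*√G
z(g) = -7
M(b, X) = -3 + 20*√X
-172*M(15, z(5)) - 462 = -172*(-3 + 20*√(-7)) - 462 = -172*(-3 + 20*(I*√7)) - 462 = -172*(-3 + 20*I*√7) - 462 = (516 - 3440*I*√7) - 462 = 54 - 3440*I*√7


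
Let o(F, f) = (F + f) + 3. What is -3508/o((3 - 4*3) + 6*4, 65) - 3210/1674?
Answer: -1023137/23157 ≈ -44.183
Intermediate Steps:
o(F, f) = 3 + F + f
-3508/o((3 - 4*3) + 6*4, 65) - 3210/1674 = -3508/(3 + ((3 - 4*3) + 6*4) + 65) - 3210/1674 = -3508/(3 + ((3 - 12) + 24) + 65) - 3210*1/1674 = -3508/(3 + (-9 + 24) + 65) - 535/279 = -3508/(3 + 15 + 65) - 535/279 = -3508/83 - 535/279 = -1023137/23157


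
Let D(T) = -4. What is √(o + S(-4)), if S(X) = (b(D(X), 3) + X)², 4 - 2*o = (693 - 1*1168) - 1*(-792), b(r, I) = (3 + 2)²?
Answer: √1138/2 ≈ 16.867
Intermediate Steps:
b(r, I) = 25 (b(r, I) = 5² = 25)
o = -313/2 (o = 2 - ((693 - 1*1168) - 1*(-792))/2 = 2 - ((693 - 1168) + 792)/2 = 2 - (-475 + 792)/2 = 2 - ½*317 = 2 - 317/2 = -313/2 ≈ -156.50)
S(X) = (25 + X)²
√(o + S(-4)) = √(-313/2 + (25 - 4)²) = √(-313/2 + 21²) = √(-313/2 + 441) = √(569/2) = √1138/2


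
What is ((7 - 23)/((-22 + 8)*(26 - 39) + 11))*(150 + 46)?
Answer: -3136/193 ≈ -16.249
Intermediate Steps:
((7 - 23)/((-22 + 8)*(26 - 39) + 11))*(150 + 46) = -16/(-14*(-13) + 11)*196 = -16/(182 + 11)*196 = -16/193*196 = -3136/193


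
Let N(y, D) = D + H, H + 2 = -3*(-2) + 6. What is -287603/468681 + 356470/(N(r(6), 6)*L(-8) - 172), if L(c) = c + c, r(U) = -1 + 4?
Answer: -83596905077/100297734 ≈ -833.49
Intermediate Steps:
H = 10 (H = -2 + (-3*(-2) + 6) = -2 + (6 + 6) = -2 + 12 = 10)
r(U) = 3
L(c) = 2*c
N(y, D) = 10 + D (N(y, D) = D + 10 = 10 + D)
-287603/468681 + 356470/(N(r(6), 6)*L(-8) - 172) = -287603/468681 + 356470/((10 + 6)*(2*(-8)) - 172) = -287603*1/468681 + 356470/(16*(-16) - 172) = -287603/468681 + 356470/(-256 - 172) = -287603/468681 + 356470/(-428) = -287603/468681 + 356470*(-1/428) = -287603/468681 - 178235/214 = -83596905077/100297734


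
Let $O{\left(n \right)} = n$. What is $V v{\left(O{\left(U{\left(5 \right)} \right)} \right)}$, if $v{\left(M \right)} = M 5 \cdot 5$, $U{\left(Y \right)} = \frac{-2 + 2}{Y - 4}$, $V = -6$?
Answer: $0$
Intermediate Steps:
$U{\left(Y \right)} = 0$ ($U{\left(Y \right)} = \frac{0}{-4 + Y} = 0$)
$v{\left(M \right)} = 25 M$ ($v{\left(M \right)} = 5 M 5 = 25 M$)
$V v{\left(O{\left(U{\left(5 \right)} \right)} \right)} = - 6 \cdot 25 \cdot 0 = \left(-6\right) 0 = 0$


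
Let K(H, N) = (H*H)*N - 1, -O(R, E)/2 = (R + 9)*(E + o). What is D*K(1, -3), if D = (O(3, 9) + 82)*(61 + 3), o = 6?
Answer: 71168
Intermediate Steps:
O(R, E) = -2*(6 + E)*(9 + R) (O(R, E) = -2*(R + 9)*(E + 6) = -2*(9 + R)*(6 + E) = -2*(6 + E)*(9 + R))
K(H, N) = -1 + N*H² (K(H, N) = H²*N - 1 = N*H² - 1 = -1 + N*H²)
D = -17792 (D = ((-108 - 18*9 - 12*3 - 2*9*3) + 82)*(61 + 3) = ((-108 - 162 - 36 - 54) + 82)*64 = (-360 + 82)*64 = -278*64 = -17792)
D*K(1, -3) = -17792*(-1 - 3*1²) = -17792*(-1 - 3*1) = -17792*(-1 - 3) = -17792*(-4) = 71168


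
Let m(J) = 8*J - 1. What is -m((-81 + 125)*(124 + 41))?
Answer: -58079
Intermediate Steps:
m(J) = -1 + 8*J
-m((-81 + 125)*(124 + 41)) = -(-1 + 8*((-81 + 125)*(124 + 41))) = -(-1 + 8*(44*165)) = -(-1 + 8*7260) = -(-1 + 58080) = -1*58079 = -58079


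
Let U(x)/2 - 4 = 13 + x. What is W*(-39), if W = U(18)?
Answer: -2730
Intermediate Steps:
U(x) = 34 + 2*x (U(x) = 8 + 2*(13 + x) = 8 + (26 + 2*x) = 34 + 2*x)
W = 70 (W = 34 + 2*18 = 34 + 36 = 70)
W*(-39) = 70*(-39) = -2730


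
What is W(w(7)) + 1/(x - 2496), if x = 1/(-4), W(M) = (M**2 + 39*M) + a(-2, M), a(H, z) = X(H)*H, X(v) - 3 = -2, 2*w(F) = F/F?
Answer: 708919/39940 ≈ 17.750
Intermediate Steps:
w(F) = 1/2 (w(F) = (F/F)/2 = (1/2)*1 = 1/2)
X(v) = 1 (X(v) = 3 - 2 = 1)
a(H, z) = H (a(H, z) = 1*H = H)
W(M) = -2 + M**2 + 39*M (W(M) = (M**2 + 39*M) - 2 = -2 + M**2 + 39*M)
x = -1/4 ≈ -0.25000
W(w(7)) + 1/(x - 2496) = (-2 + (1/2)**2 + 39*(1/2)) + 1/(-1/4 - 2496) = (-2 + 1/4 + 39/2) + 1/(-9985/4) = 71/4 - 4/9985 = 708919/39940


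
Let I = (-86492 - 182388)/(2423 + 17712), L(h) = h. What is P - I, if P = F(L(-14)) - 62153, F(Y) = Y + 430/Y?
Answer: -1752914936/28189 ≈ -62184.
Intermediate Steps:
P = -435384/7 (P = (-14 + 430/(-14)) - 62153 = (-14 + 430*(-1/14)) - 62153 = (-14 - 215/7) - 62153 = -313/7 - 62153 = -435384/7 ≈ -62198.)
I = -53776/4027 (I = -268880/20135 = -268880*1/20135 = -53776/4027 ≈ -13.354)
P - I = -435384/7 - 1*(-53776/4027) = -435384/7 + 53776/4027 = -1752914936/28189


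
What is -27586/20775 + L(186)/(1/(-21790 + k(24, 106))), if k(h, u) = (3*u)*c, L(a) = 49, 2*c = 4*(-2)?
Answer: -23476567036/20775 ≈ -1.1300e+6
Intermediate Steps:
c = -4 (c = (4*(-2))/2 = (½)*(-8) = -4)
k(h, u) = -12*u (k(h, u) = (3*u)*(-4) = -12*u)
-27586/20775 + L(186)/(1/(-21790 + k(24, 106))) = -27586/20775 + 49/(1/(-21790 - 12*106)) = -27586*1/20775 + 49/(1/(-21790 - 1272)) = -27586/20775 + 49/(1/(-23062)) = -27586/20775 + 49/(-1/23062) = -27586/20775 + 49*(-23062) = -27586/20775 - 1130038 = -23476567036/20775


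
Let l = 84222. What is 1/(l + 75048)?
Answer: 1/159270 ≈ 6.2786e-6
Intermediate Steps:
1/(l + 75048) = 1/(84222 + 75048) = 1/159270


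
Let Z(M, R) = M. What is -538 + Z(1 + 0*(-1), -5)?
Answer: -537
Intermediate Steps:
-538 + Z(1 + 0*(-1), -5) = -538 + (1 + 0*(-1)) = -538 + (1 + 0) = -538 + 1 = -537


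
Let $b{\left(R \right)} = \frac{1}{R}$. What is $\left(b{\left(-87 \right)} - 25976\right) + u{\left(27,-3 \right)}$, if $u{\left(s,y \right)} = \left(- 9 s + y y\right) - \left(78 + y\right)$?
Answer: $- \frac{2286796}{87} \approx -26285.0$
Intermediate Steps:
$u{\left(s,y \right)} = -78 + y^{2} - y - 9 s$ ($u{\left(s,y \right)} = \left(- 9 s + y^{2}\right) - \left(78 + y\right) = \left(y^{2} - 9 s\right) - \left(78 + y\right) = -78 + y^{2} - y - 9 s$)
$\left(b{\left(-87 \right)} - 25976\right) + u{\left(27,-3 \right)} = \left(\frac{1}{-87} - 25976\right) - \left(318 - 9\right) = \left(- \frac{1}{87} - 25976\right) + \left(-78 + 9 + 3 - 243\right) = - \frac{2259913}{87} - 309 = - \frac{2286796}{87}$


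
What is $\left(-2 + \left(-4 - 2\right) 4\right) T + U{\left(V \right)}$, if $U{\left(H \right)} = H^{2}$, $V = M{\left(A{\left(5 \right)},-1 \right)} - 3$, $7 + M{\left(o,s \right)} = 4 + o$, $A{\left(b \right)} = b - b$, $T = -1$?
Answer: $62$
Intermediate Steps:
$A{\left(b \right)} = 0$
$M{\left(o,s \right)} = -3 + o$ ($M{\left(o,s \right)} = -7 + \left(4 + o\right) = -3 + o$)
$V = -6$ ($V = \left(-3 + 0\right) - 3 = -3 - 3 = -6$)
$\left(-2 + \left(-4 - 2\right) 4\right) T + U{\left(V \right)} = \left(-2 + \left(-4 - 2\right) 4\right) \left(-1\right) + \left(-6\right)^{2} = \left(-2 + \left(-4 - 2\right) 4\right) \left(-1\right) + 36 = \left(-2 - 24\right) \left(-1\right) + 36 = \left(-26\right) \left(-1\right) + 36 = 26 + 36 = 62$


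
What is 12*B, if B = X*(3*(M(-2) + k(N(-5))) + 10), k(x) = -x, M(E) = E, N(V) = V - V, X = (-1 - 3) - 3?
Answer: -336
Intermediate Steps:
X = -7 (X = -4 - 3 = -7)
N(V) = 0
B = -28 (B = -7*(3*(-2 - 1*0) + 10) = -7*(3*(-2 + 0) + 10) = -7*(3*(-2) + 10) = -7*(-6 + 10) = -7*4 = -28)
12*B = 12*(-28) = -336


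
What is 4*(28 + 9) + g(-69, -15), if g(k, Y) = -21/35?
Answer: 737/5 ≈ 147.40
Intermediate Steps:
g(k, Y) = -⅗ (g(k, Y) = -21*1/35 = -⅗)
4*(28 + 9) + g(-69, -15) = 4*(28 + 9) - ⅗ = 4*37 - ⅗ = 148 - ⅗ = 737/5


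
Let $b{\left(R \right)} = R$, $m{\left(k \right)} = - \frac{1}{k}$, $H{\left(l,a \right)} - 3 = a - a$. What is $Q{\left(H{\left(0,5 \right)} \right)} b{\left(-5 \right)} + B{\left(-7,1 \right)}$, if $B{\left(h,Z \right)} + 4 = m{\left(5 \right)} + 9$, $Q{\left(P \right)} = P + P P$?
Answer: $- \frac{276}{5} \approx -55.2$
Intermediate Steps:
$H{\left(l,a \right)} = 3$ ($H{\left(l,a \right)} = 3 + \left(a - a\right) = 3 + 0 = 3$)
$Q{\left(P \right)} = P + P^{2}$
$B{\left(h,Z \right)} = \frac{24}{5}$ ($B{\left(h,Z \right)} = -4 + \left(- \frac{1}{5} + 9\right) = -4 + \frac{44}{5} = \frac{24}{5}$)
$Q{\left(H{\left(0,5 \right)} \right)} b{\left(-5 \right)} + B{\left(-7,1 \right)} = 3 \left(1 + 3\right) \left(-5\right) + \frac{24}{5} = 3 \cdot 4 \left(-5\right) + \frac{24}{5} = 12 \left(-5\right) + \frac{24}{5} = -60 + \frac{24}{5} = - \frac{276}{5}$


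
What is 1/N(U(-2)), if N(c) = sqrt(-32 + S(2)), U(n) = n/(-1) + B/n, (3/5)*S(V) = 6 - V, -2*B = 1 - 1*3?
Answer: -I*sqrt(57)/38 ≈ -0.19868*I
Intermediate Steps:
B = 1 (B = -(1 - 1*3)/2 = -(1 - 3)/2 = -1/2*(-2) = 1)
S(V) = 10 - 5*V/3 (S(V) = 5*(6 - V)/3 = 10 - 5*V/3)
U(n) = 1/n - n (U(n) = n/(-1) + 1/n = n*(-1) + 1/n = -n + 1/n = 1/n - n)
N(c) = 2*I*sqrt(57)/3 (N(c) = sqrt(-32 + (10 - 5/3*2)) = sqrt(-32 + (10 - 10/3)) = sqrt(-32 + 20/3) = sqrt(-76/3) = 2*I*sqrt(57)/3)
1/N(U(-2)) = 1/(2*I*sqrt(57)/3) = -I*sqrt(57)/38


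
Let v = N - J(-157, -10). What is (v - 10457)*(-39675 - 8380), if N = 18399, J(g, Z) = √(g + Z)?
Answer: -381652810 + 48055*I*√167 ≈ -3.8165e+8 + 6.2101e+5*I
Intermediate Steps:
J(g, Z) = √(Z + g)
v = 18399 - I*√167 (v = 18399 - √(-10 - 157) = 18399 - √(-167) = 18399 - I*√167 ≈ 18399.0 - 12.923*I)
(v - 10457)*(-39675 - 8380) = ((18399 - I*√167) - 10457)*(-39675 - 8380) = (7942 - I*√167)*(-48055) = -381652810 + 48055*I*√167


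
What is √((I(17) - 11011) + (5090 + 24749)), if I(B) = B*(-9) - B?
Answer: √18658 ≈ 136.59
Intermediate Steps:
I(B) = -10*B (I(B) = -9*B - B = -10*B)
√((I(17) - 11011) + (5090 + 24749)) = √((-10*17 - 11011) + (5090 + 24749)) = √((-170 - 11011) + 29839) = √(-11181 + 29839) = √18658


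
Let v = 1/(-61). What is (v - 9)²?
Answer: 302500/3721 ≈ 81.295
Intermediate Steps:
v = -1/61 ≈ -0.016393
(v - 9)² = (-1/61 - 9)² = (-550/61)² = 302500/3721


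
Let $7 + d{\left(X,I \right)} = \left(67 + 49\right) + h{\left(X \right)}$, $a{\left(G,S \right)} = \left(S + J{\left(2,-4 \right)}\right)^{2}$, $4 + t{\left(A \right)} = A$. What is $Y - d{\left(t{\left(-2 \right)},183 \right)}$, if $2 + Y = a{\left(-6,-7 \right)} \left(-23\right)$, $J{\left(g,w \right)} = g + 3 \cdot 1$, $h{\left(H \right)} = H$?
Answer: $-197$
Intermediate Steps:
$t{\left(A \right)} = -4 + A$
$J{\left(g,w \right)} = 3 + g$ ($J{\left(g,w \right)} = g + 3 = 3 + g$)
$a{\left(G,S \right)} = \left(5 + S\right)^{2}$ ($a{\left(G,S \right)} = \left(S + \left(3 + 2\right)\right)^{2} = \left(S + 5\right)^{2} = \left(5 + S\right)^{2}$)
$d{\left(X,I \right)} = 109 + X$ ($d{\left(X,I \right)} = -7 + \left(\left(67 + 49\right) + X\right) = -7 + \left(116 + X\right) = 109 + X$)
$Y = -94$ ($Y = -2 + \left(5 - 7\right)^{2} \left(-23\right) = -2 + \left(-2\right)^{2} \left(-23\right) = -2 + 4 \left(-23\right) = -2 - 92 = -94$)
$Y - d{\left(t{\left(-2 \right)},183 \right)} = -94 - \left(109 - 6\right) = -94 - 103 = -197$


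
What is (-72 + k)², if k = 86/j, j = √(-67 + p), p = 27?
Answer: 49991/10 + 3096*I*√10/5 ≈ 4999.1 + 1958.1*I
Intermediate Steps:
j = 2*I*√10 (j = √(-67 + 27) = √(-40) = 2*I*√10 ≈ 6.3246*I)
k = -43*I*√10/10 (k = 86/((2*I*√10)) = 86*(-I*√10/20) = -43*I*√10/10 ≈ -13.598*I)
(-72 + k)² = (-72 - 43*I*√10/10)²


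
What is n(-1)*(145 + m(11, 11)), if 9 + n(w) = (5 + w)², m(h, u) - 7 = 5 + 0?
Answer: 1099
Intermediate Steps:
m(h, u) = 12 (m(h, u) = 7 + (5 + 0) = 7 + 5 = 12)
n(w) = -9 + (5 + w)²
n(-1)*(145 + m(11, 11)) = (-9 + (5 - 1)²)*(145 + 12) = (-9 + 4²)*157 = (-9 + 16)*157 = 7*157 = 1099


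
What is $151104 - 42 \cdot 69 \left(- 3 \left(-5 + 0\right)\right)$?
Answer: $107634$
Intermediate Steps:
$151104 - 42 \cdot 69 \left(- 3 \left(-5 + 0\right)\right) = 151104 - 2898 \left(\left(-3\right) \left(-5\right)\right) = 151104 - 2898 \cdot 15 = 151104 - 43470 = 107634$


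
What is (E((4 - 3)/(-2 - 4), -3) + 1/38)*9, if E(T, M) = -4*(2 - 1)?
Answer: -1359/38 ≈ -35.763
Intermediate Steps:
E(T, M) = -4 (E(T, M) = -4*1 = -4)
(E((4 - 3)/(-2 - 4), -3) + 1/38)*9 = (-4 + 1/38)*9 = -151/38*9 = -1359/38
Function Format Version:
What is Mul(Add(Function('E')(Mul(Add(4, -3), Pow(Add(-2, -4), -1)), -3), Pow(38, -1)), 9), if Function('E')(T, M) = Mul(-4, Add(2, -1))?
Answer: Rational(-1359, 38) ≈ -35.763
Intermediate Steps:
Function('E')(T, M) = -4 (Function('E')(T, M) = Mul(-4, 1) = -4)
Mul(Add(Function('E')(Mul(Add(4, -3), Pow(Add(-2, -4), -1)), -3), Pow(38, -1)), 9) = Mul(Add(-4, Pow(38, -1)), 9) = Mul(Add(-4, Rational(1, 38)), 9) = Mul(Rational(-151, 38), 9) = Rational(-1359, 38)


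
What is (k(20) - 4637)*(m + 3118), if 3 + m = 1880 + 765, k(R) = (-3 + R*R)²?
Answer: 881118720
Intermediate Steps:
k(R) = (-3 + R²)²
m = 2642 (m = -3 + (1880 + 765) = -3 + 2645 = 2642)
(k(20) - 4637)*(m + 3118) = ((-3 + 20²)² - 4637)*(2642 + 3118) = ((-3 + 400)² - 4637)*5760 = (397² - 4637)*5760 = (157609 - 4637)*5760 = 152972*5760 = 881118720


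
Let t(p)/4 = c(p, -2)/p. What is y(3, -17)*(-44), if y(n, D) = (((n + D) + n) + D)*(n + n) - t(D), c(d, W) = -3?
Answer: 126192/17 ≈ 7423.1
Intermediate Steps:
t(p) = -12/p (t(p) = 4*(-3/p) = -12/p)
y(n, D) = 12/D + 2*n*(2*D + 2*n) (y(n, D) = (((n + D) + n) + D)*(n + n) - (-12)/D = (((D + n) + n) + D)*(2*n) + 12/D = ((D + 2*n) + D)*(2*n) + 12/D = (2*D + 2*n)*(2*n) + 12/D = 2*n*(2*D + 2*n) + 12/D = 12/D + 2*n*(2*D + 2*n))
y(3, -17)*(-44) = (4*(3 - 17*3*(-17 + 3))/(-17))*(-44) = (4*(-1/17)*(3 - 17*3*(-14)))*(-44) = (4*(-1/17)*(3 + 714))*(-44) = (4*(-1/17)*717)*(-44) = -2868/17*(-44) = 126192/17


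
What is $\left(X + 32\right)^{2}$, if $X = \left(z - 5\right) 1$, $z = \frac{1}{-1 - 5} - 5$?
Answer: $\frac{17161}{36} \approx 476.69$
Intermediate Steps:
$z = - \frac{31}{6}$ ($z = \frac{1}{-6} - 5 = - \frac{1}{6} - 5 = - \frac{31}{6} \approx -5.1667$)
$X = - \frac{61}{6}$ ($X = \left(- \frac{31}{6} - 5\right) 1 = \left(- \frac{61}{6}\right) 1 = - \frac{61}{6} \approx -10.167$)
$\left(X + 32\right)^{2} = \left(- \frac{61}{6} + 32\right)^{2} = \left(\frac{131}{6}\right)^{2} = \frac{17161}{36}$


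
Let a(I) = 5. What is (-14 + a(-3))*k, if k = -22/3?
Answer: 66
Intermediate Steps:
k = -22/3 (k = -22*⅓ = -22/3 ≈ -7.3333)
(-14 + a(-3))*k = (-14 + 5)*(-22/3) = -9*(-22/3) = 66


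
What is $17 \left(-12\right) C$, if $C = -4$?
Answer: $816$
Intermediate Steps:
$17 \left(-12\right) C = 17 \left(-12\right) \left(-4\right) = \left(-204\right) \left(-4\right) = 816$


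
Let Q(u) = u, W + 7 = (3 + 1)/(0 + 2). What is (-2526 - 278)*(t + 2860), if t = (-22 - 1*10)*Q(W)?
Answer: -8468080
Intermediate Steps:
W = -5 (W = -7 + (3 + 1)/(0 + 2) = -7 + 4/2 = -7 + 4*(½) = -7 + 2 = -5)
t = 160 (t = (-22 - 1*10)*(-5) = (-22 - 10)*(-5) = -32*(-5) = 160)
(-2526 - 278)*(t + 2860) = (-2526 - 278)*(160 + 2860) = -2804*3020 = -8468080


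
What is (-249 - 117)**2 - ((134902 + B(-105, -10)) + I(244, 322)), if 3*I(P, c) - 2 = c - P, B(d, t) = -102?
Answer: -2612/3 ≈ -870.67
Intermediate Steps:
I(P, c) = 2/3 - P/3 + c/3 (I(P, c) = 2/3 + (c - P)/3 = 2/3 + (-P/3 + c/3) = 2/3 - P/3 + c/3)
(-249 - 117)**2 - ((134902 + B(-105, -10)) + I(244, 322)) = (-249 - 117)**2 - ((134902 - 102) + (2/3 - 1/3*244 + (1/3)*322)) = (-366)**2 - (134800 + (2/3 - 244/3 + 322/3)) = 133956 - (134800 + 80/3) = 133956 - 1*404480/3 = 133956 - 404480/3 = -2612/3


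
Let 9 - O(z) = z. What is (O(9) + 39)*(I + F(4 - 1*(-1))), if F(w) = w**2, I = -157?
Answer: -5148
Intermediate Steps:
O(z) = 9 - z
(O(9) + 39)*(I + F(4 - 1*(-1))) = ((9 - 1*9) + 39)*(-157 + (4 - 1*(-1))**2) = ((9 - 9) + 39)*(-157 + (4 + 1)**2) = (0 + 39)*(-157 + 5**2) = 39*(-157 + 25) = 39*(-132) = -5148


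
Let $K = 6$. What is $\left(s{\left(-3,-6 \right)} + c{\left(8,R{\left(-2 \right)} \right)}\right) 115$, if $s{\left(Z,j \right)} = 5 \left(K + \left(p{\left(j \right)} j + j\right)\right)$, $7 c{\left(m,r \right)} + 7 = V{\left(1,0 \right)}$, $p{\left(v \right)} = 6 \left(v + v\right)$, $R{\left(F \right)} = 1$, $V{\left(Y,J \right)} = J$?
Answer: $248285$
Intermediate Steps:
$p{\left(v \right)} = 12 v$ ($p{\left(v \right)} = 6 \cdot 2 v = 12 v$)
$c{\left(m,r \right)} = -1$ ($c{\left(m,r \right)} = -1 + \frac{1}{7} \cdot 0 = -1 + 0 = -1$)
$s{\left(Z,j \right)} = 30 + 5 j + 60 j^{2}$ ($s{\left(Z,j \right)} = 5 \left(6 + \left(12 j j + j\right)\right) = 5 \left(6 + \left(12 j^{2} + j\right)\right) = 5 \left(6 + \left(j + 12 j^{2}\right)\right) = 5 \left(6 + j + 12 j^{2}\right) = 30 + 5 j + 60 j^{2}$)
$\left(s{\left(-3,-6 \right)} + c{\left(8,R{\left(-2 \right)} \right)}\right) 115 = \left(\left(30 + 5 \left(-6\right) + 60 \left(-6\right)^{2}\right) - 1\right) 115 = \left(\left(30 - 30 + 60 \cdot 36\right) - 1\right) 115 = \left(\left(30 - 30 + 2160\right) - 1\right) 115 = \left(2160 - 1\right) 115 = 2159 \cdot 115 = 248285$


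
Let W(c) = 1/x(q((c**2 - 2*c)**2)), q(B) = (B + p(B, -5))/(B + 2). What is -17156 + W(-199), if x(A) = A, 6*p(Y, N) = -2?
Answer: -82339882834303/4799760002 ≈ -17155.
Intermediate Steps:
p(Y, N) = -1/3 (p(Y, N) = (1/6)*(-2) = -1/3)
q(B) = (-1/3 + B)/(2 + B) (q(B) = (B - 1/3)/(B + 2) = (-1/3 + B)/(2 + B))
W(c) = (2 + (c**2 - 2*c)**2)/(-1/3 + (c**2 - 2*c)**2) (W(c) = 1/((-1/3 + (c**2 - 2*c)**2)/(2 + (c**2 - 2*c)**2)) = (2 + (c**2 - 2*c)**2)/(-1/3 + (c**2 - 2*c)**2))
-17156 + W(-199) = -17156 + 3*(2 + (-199)**2*(-2 - 199)**2)/(-1 + 3*(-199)**2*(-2 - 199)**2) = -17156 + 3*(2 + 39601*(-201)**2)/(-1 + 3*39601*(-201)**2) = -17156 + 3*(2 + 39601*40401)/(-1 + 3*39601*40401) = -17156 + 3*(2 + 1599920001)/(-1 + 4799760003) = -17156 + 3*1599920003/4799760002 = -17156 + 3*(1/4799760002)*1599920003 = -17156 + 4799760009/4799760002 = -82339882834303/4799760002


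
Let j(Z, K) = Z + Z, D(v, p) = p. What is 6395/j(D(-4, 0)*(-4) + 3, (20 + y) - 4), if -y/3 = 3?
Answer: 6395/6 ≈ 1065.8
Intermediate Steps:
y = -9 (y = -3*3 = -9)
j(Z, K) = 2*Z
6395/j(D(-4, 0)*(-4) + 3, (20 + y) - 4) = 6395/((2*(0*(-4) + 3))) = 6395/((2*(0 + 3))) = 6395/((2*3)) = 6395/6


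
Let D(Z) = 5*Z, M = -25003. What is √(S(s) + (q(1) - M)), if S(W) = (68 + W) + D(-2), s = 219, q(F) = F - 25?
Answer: 2*√6314 ≈ 158.92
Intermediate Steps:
q(F) = -25 + F
S(W) = 58 + W (S(W) = (68 + W) + 5*(-2) = (68 + W) - 10 = 58 + W)
√(S(s) + (q(1) - M)) = √((58 + 219) + ((-25 + 1) - 1*(-25003))) = √(277 + (-24 + 25003)) = √(277 + 24979) = √25256 = 2*√6314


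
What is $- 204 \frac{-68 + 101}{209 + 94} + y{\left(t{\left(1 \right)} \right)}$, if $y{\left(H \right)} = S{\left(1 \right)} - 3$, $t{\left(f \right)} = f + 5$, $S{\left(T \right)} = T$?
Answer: $- \frac{2446}{101} \approx -24.218$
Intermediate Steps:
$t{\left(f \right)} = 5 + f$
$y{\left(H \right)} = -2$ ($y{\left(H \right)} = 1 - 3 = -2$)
$- 204 \frac{-68 + 101}{209 + 94} + y{\left(t{\left(1 \right)} \right)} = - 204 \frac{-68 + 101}{209 + 94} - 2 = - 204 \cdot \frac{33}{303} - 2 = - 204 \cdot 33 \cdot \frac{1}{303} - 2 = \left(-204\right) \frac{11}{101} - 2 = - \frac{2244}{101} - 2 = - \frac{2446}{101}$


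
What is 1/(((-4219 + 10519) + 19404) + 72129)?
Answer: 1/97833 ≈ 1.0221e-5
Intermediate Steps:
1/(((-4219 + 10519) + 19404) + 72129) = 1/((6300 + 19404) + 72129) = 1/(25704 + 72129) = 1/97833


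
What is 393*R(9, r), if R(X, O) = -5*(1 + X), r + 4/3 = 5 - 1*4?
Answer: -19650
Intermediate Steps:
r = -⅓ (r = -4/3 + (5 - 1*4) = -4/3 + (5 - 4) = -4/3 + 1 = -⅓ ≈ -0.33333)
R(X, O) = -5 - 5*X
393*R(9, r) = 393*(-5 - 5*9) = 393*(-5 - 45) = 393*(-50) = -19650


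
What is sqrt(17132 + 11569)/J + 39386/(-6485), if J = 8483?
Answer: -39386/6485 + 3*sqrt(3189)/8483 ≈ -6.0534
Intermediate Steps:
sqrt(17132 + 11569)/J + 39386/(-6485) = sqrt(17132 + 11569)/8483 + 39386/(-6485) = sqrt(28701)*(1/8483) + 39386*(-1/6485) = (3*sqrt(3189))*(1/8483) - 39386/6485 = 3*sqrt(3189)/8483 - 39386/6485 = -39386/6485 + 3*sqrt(3189)/8483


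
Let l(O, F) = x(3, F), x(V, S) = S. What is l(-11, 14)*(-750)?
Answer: -10500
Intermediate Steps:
l(O, F) = F
l(-11, 14)*(-750) = 14*(-750) = -10500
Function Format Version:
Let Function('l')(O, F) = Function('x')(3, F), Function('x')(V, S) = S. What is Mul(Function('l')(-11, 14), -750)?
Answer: -10500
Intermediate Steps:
Function('l')(O, F) = F
Mul(Function('l')(-11, 14), -750) = Mul(14, -750) = -10500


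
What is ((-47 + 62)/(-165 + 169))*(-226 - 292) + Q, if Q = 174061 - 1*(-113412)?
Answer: 571061/2 ≈ 2.8553e+5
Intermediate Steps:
Q = 287473 (Q = 174061 + 113412 = 287473)
((-47 + 62)/(-165 + 169))*(-226 - 292) + Q = ((-47 + 62)/(-165 + 169))*(-226 - 292) + 287473 = (15/4)*(-518) + 287473 = -3885/2 + 287473 = 571061/2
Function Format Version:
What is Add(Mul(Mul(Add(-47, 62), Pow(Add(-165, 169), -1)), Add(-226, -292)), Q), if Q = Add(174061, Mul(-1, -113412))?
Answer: Rational(571061, 2) ≈ 2.8553e+5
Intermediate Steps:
Q = 287473 (Q = Add(174061, 113412) = 287473)
Add(Mul(Mul(Add(-47, 62), Pow(Add(-165, 169), -1)), Add(-226, -292)), Q) = Add(Mul(Mul(Add(-47, 62), Pow(Add(-165, 169), -1)), Add(-226, -292)), 287473) = Add(Mul(Mul(15, Pow(4, -1)), -518), 287473) = Add(Mul(Mul(15, Rational(1, 4)), -518), 287473) = Add(Mul(Rational(15, 4), -518), 287473) = Add(Rational(-3885, 2), 287473) = Rational(571061, 2)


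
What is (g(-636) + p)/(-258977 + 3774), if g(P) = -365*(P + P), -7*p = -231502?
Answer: -3481462/1786421 ≈ -1.9488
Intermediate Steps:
p = 231502/7 (p = -⅐*(-231502) = 231502/7 ≈ 33072.)
g(P) = -730*P
(g(-636) + p)/(-258977 + 3774) = (-730*(-636) + 231502/7)/(-258977 + 3774) = (464280 + 231502/7)/(-255203) = (3481462/7)*(-1/255203) = -3481462/1786421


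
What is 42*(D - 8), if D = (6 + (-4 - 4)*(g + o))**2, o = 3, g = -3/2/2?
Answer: 5712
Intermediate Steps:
g = -3/4 (g = -3*1/2*(1/2) = -3/2*1/2 = -3/4 ≈ -0.75000)
D = 144 (D = (6 + (-4 - 4)*(-3/4 + 3))**2 = (6 - 8*9/4)**2 = (6 - 18)**2 = (-12)**2 = 144)
42*(D - 8) = 42*(144 - 8) = 42*136 = 5712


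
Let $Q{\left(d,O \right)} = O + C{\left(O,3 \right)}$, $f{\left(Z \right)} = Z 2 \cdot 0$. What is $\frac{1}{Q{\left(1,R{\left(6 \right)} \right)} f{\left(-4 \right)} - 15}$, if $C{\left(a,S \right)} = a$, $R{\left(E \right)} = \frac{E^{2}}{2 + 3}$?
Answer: $- \frac{1}{15} \approx -0.066667$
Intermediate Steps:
$R{\left(E \right)} = \frac{E^{2}}{5}$
$f{\left(Z \right)} = 0$ ($f{\left(Z \right)} = 2 Z 0 = 0$)
$Q{\left(d,O \right)} = 2 O$ ($Q{\left(d,O \right)} = O + O = 2 O$)
$\frac{1}{Q{\left(1,R{\left(6 \right)} \right)} f{\left(-4 \right)} - 15} = \frac{1}{2 \frac{6^{2}}{5} \cdot 0 - 15} = \frac{1}{2 \cdot \frac{1}{5} \cdot 36 \cdot 0 - 15} = \frac{1}{2 \cdot \frac{36}{5} \cdot 0 - 15} = \frac{1}{\frac{72}{5} \cdot 0 - 15} = \frac{1}{0 - 15} = \frac{1}{-15} = - \frac{1}{15}$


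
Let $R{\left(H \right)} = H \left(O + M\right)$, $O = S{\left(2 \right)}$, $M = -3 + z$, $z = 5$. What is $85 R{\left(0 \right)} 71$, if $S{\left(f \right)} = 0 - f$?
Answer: $0$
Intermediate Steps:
$S{\left(f \right)} = - f$
$M = 2$ ($M = -3 + 5 = 2$)
$O = -2$ ($O = \left(-1\right) 2 = -2$)
$R{\left(H \right)} = 0$ ($R{\left(H \right)} = H \left(-2 + 2\right) = H 0 = 0$)
$85 R{\left(0 \right)} 71 = 85 \cdot 0 \cdot 71 = 85 \cdot 0 = 0$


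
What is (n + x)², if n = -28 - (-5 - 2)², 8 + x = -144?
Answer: 52441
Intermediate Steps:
x = -152 (x = -8 - 144 = -152)
n = -77 (n = -28 - 1*(-7)² = -28 - 1*49 = -28 - 49 = -77)
(n + x)² = (-77 - 152)² = (-229)² = 52441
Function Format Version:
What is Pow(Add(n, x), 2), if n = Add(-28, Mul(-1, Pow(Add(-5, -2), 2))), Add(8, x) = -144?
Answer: 52441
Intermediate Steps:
x = -152 (x = Add(-8, -144) = -152)
n = -77 (n = Add(-28, Mul(-1, Pow(-7, 2))) = Add(-28, Mul(-1, 49)) = Add(-28, -49) = -77)
Pow(Add(n, x), 2) = Pow(Add(-77, -152), 2) = Pow(-229, 2) = 52441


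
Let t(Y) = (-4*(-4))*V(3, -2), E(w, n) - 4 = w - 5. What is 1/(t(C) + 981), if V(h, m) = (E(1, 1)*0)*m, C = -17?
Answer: 1/981 ≈ 0.0010194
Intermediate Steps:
E(w, n) = -1 + w (E(w, n) = 4 + (w - 5) = 4 + (-5 + w) = -1 + w)
V(h, m) = 0 (V(h, m) = ((-1 + 1)*0)*m = (0*0)*m = 0*m = 0)
t(Y) = 0 (t(Y) = -4*(-4)*0 = 16*0 = 0)
1/(t(C) + 981) = 1/(0 + 981) = 1/981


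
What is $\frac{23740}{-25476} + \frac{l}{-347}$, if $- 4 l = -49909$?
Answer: $- \frac{326108201}{8840172} \approx -36.889$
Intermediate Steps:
$l = \frac{49909}{4}$ ($l = \left(- \frac{1}{4}\right) \left(-49909\right) = \frac{49909}{4} \approx 12477.0$)
$\frac{23740}{-25476} + \frac{l}{-347} = \frac{23740}{-25476} + \frac{49909}{4 \left(-347\right)} = 23740 \left(- \frac{1}{25476}\right) + \frac{49909}{4} \left(- \frac{1}{347}\right) = - \frac{5935}{6369} - \frac{49909}{1388} = - \frac{326108201}{8840172}$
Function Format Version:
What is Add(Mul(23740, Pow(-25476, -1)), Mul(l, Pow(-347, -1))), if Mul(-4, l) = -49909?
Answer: Rational(-326108201, 8840172) ≈ -36.889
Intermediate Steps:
l = Rational(49909, 4) (l = Mul(Rational(-1, 4), -49909) = Rational(49909, 4) ≈ 12477.)
Add(Mul(23740, Pow(-25476, -1)), Mul(l, Pow(-347, -1))) = Add(Mul(23740, Pow(-25476, -1)), Mul(Rational(49909, 4), Pow(-347, -1))) = Add(Mul(23740, Rational(-1, 25476)), Mul(Rational(49909, 4), Rational(-1, 347))) = Add(Rational(-5935, 6369), Rational(-49909, 1388)) = Rational(-326108201, 8840172)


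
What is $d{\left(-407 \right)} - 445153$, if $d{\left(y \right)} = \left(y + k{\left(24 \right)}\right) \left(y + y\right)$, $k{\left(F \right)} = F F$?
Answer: $-582719$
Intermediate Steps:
$k{\left(F \right)} = F^{2}$
$d{\left(y \right)} = 2 y \left(576 + y\right)$ ($d{\left(y \right)} = \left(y + 24^{2}\right) \left(y + y\right) = \left(y + 576\right) 2 y = \left(576 + y\right) 2 y = 2 y \left(576 + y\right)$)
$d{\left(-407 \right)} - 445153 = 2 \left(-407\right) \left(576 - 407\right) - 445153 = 2 \left(-407\right) 169 - 445153 = -137566 - 445153 = -582719$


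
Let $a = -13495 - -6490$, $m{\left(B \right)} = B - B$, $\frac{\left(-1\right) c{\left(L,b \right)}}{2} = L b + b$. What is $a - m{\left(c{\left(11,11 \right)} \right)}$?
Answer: $-7005$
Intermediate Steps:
$c{\left(L,b \right)} = - 2 b - 2 L b$ ($c{\left(L,b \right)} = - 2 \left(L b + b\right) = - 2 \left(b + L b\right) = - 2 b - 2 L b$)
$m{\left(B \right)} = 0$
$a = -7005$ ($a = -13495 + 6490 = -7005$)
$a - m{\left(c{\left(11,11 \right)} \right)} = -7005 - 0 = -7005 + 0 = -7005$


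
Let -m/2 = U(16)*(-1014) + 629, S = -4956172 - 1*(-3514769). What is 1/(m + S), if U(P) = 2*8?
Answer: -1/1410213 ≈ -7.0911e-7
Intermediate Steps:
S = -1441403 (S = -4956172 + 3514769 = -1441403)
U(P) = 16
m = 31190 (m = -2*(16*(-1014) + 629) = -2*(-16224 + 629) = -2*(-15595) = 31190)
1/(m + S) = 1/(31190 - 1441403) = 1/(-1410213) = -1/1410213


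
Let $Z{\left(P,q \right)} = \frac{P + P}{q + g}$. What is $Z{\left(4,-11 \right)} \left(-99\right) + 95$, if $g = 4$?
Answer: $\frac{1457}{7} \approx 208.14$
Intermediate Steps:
$Z{\left(P,q \right)} = \frac{2 P}{4 + q}$ ($Z{\left(P,q \right)} = \frac{P + P}{q + 4} = \frac{2 P}{4 + q}$)
$Z{\left(4,-11 \right)} \left(-99\right) + 95 = 2 \cdot 4 \frac{1}{4 - 11} \left(-99\right) + 95 = 2 \cdot 4 \frac{1}{-7} \left(-99\right) + 95 = 2 \cdot 4 \left(- \frac{1}{7}\right) \left(-99\right) + 95 = \left(- \frac{8}{7}\right) \left(-99\right) + 95 = \frac{792}{7} + 95 = \frac{1457}{7}$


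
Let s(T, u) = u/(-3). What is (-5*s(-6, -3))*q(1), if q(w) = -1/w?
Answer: 5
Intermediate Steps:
s(T, u) = -u/3 (s(T, u) = u*(-⅓) = -u/3)
(-5*s(-6, -3))*q(1) = (-(-5)*(-3)/3)*(-1/1) = (-5*1)*(-1*1) = -5*(-1) = 5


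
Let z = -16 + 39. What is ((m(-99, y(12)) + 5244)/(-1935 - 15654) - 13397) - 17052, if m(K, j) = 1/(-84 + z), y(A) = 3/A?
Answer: -32669935004/1072929 ≈ -30449.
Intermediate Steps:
z = 23
m(K, j) = -1/61 (m(K, j) = 1/(-84 + 23) = 1/(-61) = -1/61)
((m(-99, y(12)) + 5244)/(-1935 - 15654) - 13397) - 17052 = ((-1/61 + 5244)/(-1935 - 15654) - 13397) - 17052 = ((319883/61)/(-17589) - 13397) - 17052 = ((319883/61)*(-1/17589) - 13397) - 17052 = (-319883/1072929 - 13397) - 17052 = -14374349696/1072929 - 17052 = -32669935004/1072929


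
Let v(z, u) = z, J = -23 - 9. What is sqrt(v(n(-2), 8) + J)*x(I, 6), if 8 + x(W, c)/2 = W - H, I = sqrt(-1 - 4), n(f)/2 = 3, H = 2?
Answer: 2*I*sqrt(26)*(-10 + I*sqrt(5)) ≈ -22.803 - 101.98*I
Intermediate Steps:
n(f) = 6 (n(f) = 2*3 = 6)
J = -32
I = I*sqrt(5) (I = sqrt(-5) = I*sqrt(5) ≈ 2.2361*I)
x(W, c) = -20 + 2*W (x(W, c) = -16 + 2*(W - 1*2) = -16 + 2*(W - 2) = -16 + 2*(-2 + W) = -16 + (-4 + 2*W) = -20 + 2*W)
sqrt(v(n(-2), 8) + J)*x(I, 6) = sqrt(6 - 32)*(-20 + 2*(I*sqrt(5))) = sqrt(-26)*(-20 + 2*I*sqrt(5)) = (I*sqrt(26))*(-20 + 2*I*sqrt(5)) = I*sqrt(26)*(-20 + 2*I*sqrt(5))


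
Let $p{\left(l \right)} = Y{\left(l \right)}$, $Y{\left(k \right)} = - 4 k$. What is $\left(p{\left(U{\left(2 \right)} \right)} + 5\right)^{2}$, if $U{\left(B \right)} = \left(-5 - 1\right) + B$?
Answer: $441$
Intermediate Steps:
$U{\left(B \right)} = -6 + B$
$p{\left(l \right)} = - 4 l$
$\left(p{\left(U{\left(2 \right)} \right)} + 5\right)^{2} = \left(- 4 \left(-6 + 2\right) + 5\right)^{2} = \left(\left(-4\right) \left(-4\right) + 5\right)^{2} = \left(16 + 5\right)^{2} = 21^{2} = 441$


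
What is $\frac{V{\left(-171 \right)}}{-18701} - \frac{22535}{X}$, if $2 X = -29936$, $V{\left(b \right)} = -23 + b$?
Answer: $\frac{424330827}{279916568} \approx 1.5159$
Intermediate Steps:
$X = -14968$ ($X = \frac{1}{2} \left(-29936\right) = -14968$)
$\frac{V{\left(-171 \right)}}{-18701} - \frac{22535}{X} = \frac{-23 - 171}{-18701} - \frac{22535}{-14968} = \left(-194\right) \left(- \frac{1}{18701}\right) - - \frac{22535}{14968} = \frac{194}{18701} + \frac{22535}{14968} = \frac{424330827}{279916568}$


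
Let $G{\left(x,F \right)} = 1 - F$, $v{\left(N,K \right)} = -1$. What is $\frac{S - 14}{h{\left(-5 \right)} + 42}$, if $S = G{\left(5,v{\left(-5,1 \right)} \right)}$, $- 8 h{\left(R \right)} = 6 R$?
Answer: $- \frac{16}{61} \approx -0.2623$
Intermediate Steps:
$h{\left(R \right)} = - \frac{3 R}{4}$ ($h{\left(R \right)} = - \frac{6 R}{8} = - \frac{3 R}{4}$)
$S = 2$ ($S = 1 - -1 = 1 + 1 = 2$)
$\frac{S - 14}{h{\left(-5 \right)} + 42} = \frac{2 - 14}{\left(- \frac{3}{4}\right) \left(-5\right) + 42} = \frac{1}{\frac{15}{4} + 42} \left(-12\right) = \frac{1}{\frac{183}{4}} \left(-12\right) = \frac{4}{183} \left(-12\right) = - \frac{16}{61}$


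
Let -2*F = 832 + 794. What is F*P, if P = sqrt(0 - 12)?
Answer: -1626*I*sqrt(3) ≈ -2816.3*I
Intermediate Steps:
P = 2*I*sqrt(3) (P = sqrt(-12) = 2*I*sqrt(3) ≈ 3.4641*I)
F = -813 (F = -(832 + 794)/2 = -1/2*1626 = -813)
F*P = -1626*I*sqrt(3)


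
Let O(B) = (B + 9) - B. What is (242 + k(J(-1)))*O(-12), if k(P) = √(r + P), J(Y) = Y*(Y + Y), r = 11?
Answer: 2178 + 9*√13 ≈ 2210.4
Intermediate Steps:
J(Y) = 2*Y² (J(Y) = Y*(2*Y) = 2*Y²)
O(B) = 9 (O(B) = (9 + B) - B = 9)
k(P) = √(11 + P)
(242 + k(J(-1)))*O(-12) = (242 + √(11 + 2*(-1)²))*9 = (242 + √(11 + 2*1))*9 = (242 + √(11 + 2))*9 = (242 + √13)*9 = 2178 + 9*√13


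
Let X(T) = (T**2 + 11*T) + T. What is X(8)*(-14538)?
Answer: -2326080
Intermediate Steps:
X(T) = T**2 + 12*T
X(8)*(-14538) = (8*(12 + 8))*(-14538) = (8*20)*(-14538) = 160*(-14538) = -2326080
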